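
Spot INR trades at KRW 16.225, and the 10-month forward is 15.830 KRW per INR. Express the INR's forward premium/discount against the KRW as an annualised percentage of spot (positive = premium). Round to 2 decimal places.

-2.92%

T = 10/12 years.
(F − S)/S = (15.830 − 16.225)/16.225 = -0.0243451.
Per annum: -0.0243451 / (10/12) = -0.029214 = -2.92%.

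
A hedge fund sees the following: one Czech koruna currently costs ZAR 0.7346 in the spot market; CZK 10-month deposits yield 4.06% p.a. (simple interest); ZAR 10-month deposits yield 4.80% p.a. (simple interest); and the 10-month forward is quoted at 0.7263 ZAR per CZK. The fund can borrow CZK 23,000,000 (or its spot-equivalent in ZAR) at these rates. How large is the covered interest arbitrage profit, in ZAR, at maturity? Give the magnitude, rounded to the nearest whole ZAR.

T = 10/12 years.
Route A — deposit CZK, sell forward: 23,000,000 × 1.0338333333 × 0.7263 = ZAR 17,270,082.45.
Route B — convert at spot, deposit ZAR: 23,000,000 × 0.7346 × 1.040000 = ZAR 17,571,632.00.
The quoted forward undervalues CZK, so borrow CZK, convert to ZAR at spot, deposit the ZAR at 4.80%, and buy CZK forward at 0.7263 to cover the loan.
Arbitrage profit = |17,270,082.45 − 17,571,632.00| = ZAR 301,550.

ZAR 301,550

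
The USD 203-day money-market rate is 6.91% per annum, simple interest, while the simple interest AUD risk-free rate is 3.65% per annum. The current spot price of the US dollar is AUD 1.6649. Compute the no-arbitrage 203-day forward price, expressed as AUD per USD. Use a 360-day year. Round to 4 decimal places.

1.6354

T = 203/360 years.
AUD growth factor: 1 + 0.0365×203/360 = 1.0205819.
Growth of 1 USD over T: 1 + 0.0691×203/360 = 1.0389647.
So F = 1.6649 × 1.0205819 / 1.0389647 = 1.635442 (AUD/USD).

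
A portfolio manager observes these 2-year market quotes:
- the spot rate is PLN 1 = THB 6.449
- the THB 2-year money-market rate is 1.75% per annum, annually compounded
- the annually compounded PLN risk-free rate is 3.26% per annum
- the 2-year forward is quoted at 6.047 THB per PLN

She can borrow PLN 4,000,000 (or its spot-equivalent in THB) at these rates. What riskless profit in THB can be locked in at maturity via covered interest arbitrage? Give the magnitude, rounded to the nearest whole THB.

THB 915,996

T = 2 years.
Route A — deposit PLN, sell forward: 4,000,000 × 1.06626276 × 6.047 = THB 25,790,763.64.
Route B — convert at spot, deposit THB: 4,000,000 × 6.449 × 1.03530625 = THB 26,706,760.03.
The quoted forward undervalues PLN, so borrow PLN, convert to THB at spot, deposit the THB at 1.75%, and buy PLN forward at 6.047 to cover the loan.
Arbitrage profit = |25,790,763.64 − 26,706,760.03| = THB 915,996.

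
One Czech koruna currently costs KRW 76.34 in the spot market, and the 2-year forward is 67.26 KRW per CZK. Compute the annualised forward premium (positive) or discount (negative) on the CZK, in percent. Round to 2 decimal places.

-5.95%

T = 2 years.
(F − S)/S = (67.26 − 76.34)/76.34 = -0.1189416.
×(1/T) gives -5.95% p.a.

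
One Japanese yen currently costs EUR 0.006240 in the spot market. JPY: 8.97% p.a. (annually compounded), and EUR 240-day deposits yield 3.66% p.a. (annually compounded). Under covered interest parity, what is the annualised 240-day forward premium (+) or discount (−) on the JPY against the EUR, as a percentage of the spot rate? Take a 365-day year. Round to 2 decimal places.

T = 240/365 years.
F = S · g_EUR/g_JPY = 0.00624 × 1.0239173/1.0581095 = 0.006038358.
Annualised premium = (F − S)/S × (1/T) = (0.006038358 − 0.00624)/0.00624 ÷ (240/365) = -4.91%.

-4.91%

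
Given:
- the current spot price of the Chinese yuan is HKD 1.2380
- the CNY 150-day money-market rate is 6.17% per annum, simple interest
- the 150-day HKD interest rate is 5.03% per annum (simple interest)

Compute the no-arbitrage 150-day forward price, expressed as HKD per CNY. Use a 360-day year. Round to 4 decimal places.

1.2323

T = 150/360 years.
HKD growth factor: 1 + 0.0503×150/360 = 1.0209583.
CNY accumulates by 1 + 0.0617×150/360 = 1.0257083.
So F = 1.238 × 1.0209583 / 1.0257083 = 1.232267 (HKD/CNY).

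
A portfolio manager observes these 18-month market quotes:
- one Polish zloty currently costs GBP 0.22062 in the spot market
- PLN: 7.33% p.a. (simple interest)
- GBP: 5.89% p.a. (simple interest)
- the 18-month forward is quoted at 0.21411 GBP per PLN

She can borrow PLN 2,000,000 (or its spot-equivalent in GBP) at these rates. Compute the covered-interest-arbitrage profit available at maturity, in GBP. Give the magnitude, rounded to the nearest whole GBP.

GBP 4,921

T = 18/12 years.
Invest the PLN and cover forward: 2,000,000 × 1.109950 × 0.21411 = GBP 475,302.79.
Convert at spot and invest in GBP: 2,000,000 × 0.22062 × 1.088350 = GBP 480,223.55.
The quoted forward undervalues PLN, so borrow PLN, convert to GBP at spot, deposit the GBP at 5.89%, and buy PLN forward at 0.21411 to cover the loan.
Arbitrage profit = |475,302.79 − 480,223.55| = GBP 4,921.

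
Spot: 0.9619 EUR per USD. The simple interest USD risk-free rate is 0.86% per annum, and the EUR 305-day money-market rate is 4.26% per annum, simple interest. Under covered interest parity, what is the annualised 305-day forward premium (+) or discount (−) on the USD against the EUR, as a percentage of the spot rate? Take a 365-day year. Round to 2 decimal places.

T = 305/365 years.
No-arbitrage forward: 0.9619 × 1.0355973 / 1.0071863 = 0.9890336 EUR/USD.
Annualised premium = (F − S)/S × (1/T) = (0.9890336 − 0.9619)/0.9619 ÷ (305/365) = 3.38%.

+3.38%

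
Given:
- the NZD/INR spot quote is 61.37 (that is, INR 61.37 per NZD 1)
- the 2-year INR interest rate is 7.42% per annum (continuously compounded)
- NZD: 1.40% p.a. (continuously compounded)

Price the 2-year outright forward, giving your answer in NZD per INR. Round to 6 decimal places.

T = 2 years.
INR accumulates by e^(0.0742×2) = 1.1599768.
NZD accumulates by e^(0.0140×2) = 1.0283957.
So F = 61.37 × 1.1599768 / 1.0283957 = 69.22216 (INR/NZD).
Quoted the other way: 1/69.22216 = 0.014446 NZD per INR.

0.014446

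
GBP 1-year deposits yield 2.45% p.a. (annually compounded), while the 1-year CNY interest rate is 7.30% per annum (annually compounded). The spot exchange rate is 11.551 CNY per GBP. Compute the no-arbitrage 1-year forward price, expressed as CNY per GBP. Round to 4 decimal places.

T = 1 year.
CNY growth factor: (1 + 0.0730)^1 = 1.073000.
GBP growth factor: (1 + 0.0245)^1 = 1.024500.
CIP: F = S · (grow CNY)/(grow GBP) = 11.551 × 1.073000/1.024500 = 12.097826 CNY per GBP.

12.0978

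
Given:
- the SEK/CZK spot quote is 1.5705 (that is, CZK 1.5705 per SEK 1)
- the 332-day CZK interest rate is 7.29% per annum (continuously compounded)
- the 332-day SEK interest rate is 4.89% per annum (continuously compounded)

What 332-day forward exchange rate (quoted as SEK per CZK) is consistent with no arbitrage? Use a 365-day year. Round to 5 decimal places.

T = 332/365 years.
Growth of 1 CZK over T: e^(0.0729×332/365) = 1.0685569.
Growth of 1 SEK over T: e^(0.0489×332/365) = 1.0454829.
Forward (CZK per SEK) = 1.5705 × 1.0685569 / 1.0454829 = 1.605161.
Invert for SEK per CZK: 1 / 1.605161 = 0.62299.

0.62299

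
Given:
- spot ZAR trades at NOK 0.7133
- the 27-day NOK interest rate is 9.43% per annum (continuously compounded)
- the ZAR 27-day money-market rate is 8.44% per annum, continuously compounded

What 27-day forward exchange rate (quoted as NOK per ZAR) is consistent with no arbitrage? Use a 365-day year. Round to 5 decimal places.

0.71382

T = 27/365 years.
Growth of 1 NOK over T: e^(0.0943×27/365) = 1.007000.
Growth of 1 ZAR over T: e^(0.0844×27/365) = 1.0062628.
Forward (NOK per ZAR) = 0.7133 × 1.007000 / 1.0062628 = 0.7138226.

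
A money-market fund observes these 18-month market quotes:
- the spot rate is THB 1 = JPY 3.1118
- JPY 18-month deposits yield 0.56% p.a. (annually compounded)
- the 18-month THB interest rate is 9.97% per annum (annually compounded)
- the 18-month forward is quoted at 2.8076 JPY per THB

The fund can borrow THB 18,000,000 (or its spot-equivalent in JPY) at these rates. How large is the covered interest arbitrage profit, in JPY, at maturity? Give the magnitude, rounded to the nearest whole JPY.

JPY 1,796,375

T = 18/12 years.
Invest the THB and cover forward: 18,000,000 × 1.1532178012 × 2.8076 = JPY 58,279,937.38.
Convert at spot and invest in JPY: 18,000,000 × 3.1118 × 1.008411749 = JPY 56,483,562.25.
The quoted forward overvalues THB, so borrow JPY, buy THB at spot, deposit the THB at 9.97%, and sell the proceeds forward at 2.8076.
Arbitrage profit = |58,279,937.38 − 56,483,562.25| = JPY 1,796,375.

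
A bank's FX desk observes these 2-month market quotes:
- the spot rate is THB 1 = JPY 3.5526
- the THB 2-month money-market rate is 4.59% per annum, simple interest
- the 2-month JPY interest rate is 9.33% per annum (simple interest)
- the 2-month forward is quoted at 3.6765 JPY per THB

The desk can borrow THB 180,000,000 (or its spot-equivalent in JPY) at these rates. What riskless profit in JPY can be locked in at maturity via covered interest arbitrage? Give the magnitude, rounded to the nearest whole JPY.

JPY 17,420,813

T = 2/12 years.
Invest the THB and cover forward: 180,000,000 × 1.007650 × 3.6765 = JPY 666,832,540.50.
Convert at spot and invest in JPY: 180,000,000 × 3.5526 × 1.015550 = JPY 649,411,727.40.
The quoted forward overvalues THB, so borrow JPY, buy THB at spot, deposit the THB at 4.59%, and sell the proceeds forward at 3.6765.
The gap between the two covered legs is JPY 17,420,813.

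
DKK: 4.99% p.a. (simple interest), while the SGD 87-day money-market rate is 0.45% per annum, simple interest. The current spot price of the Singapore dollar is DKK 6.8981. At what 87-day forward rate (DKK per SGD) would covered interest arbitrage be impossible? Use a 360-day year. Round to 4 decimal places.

6.9737

T = 87/360 years.
DKK accumulates by 1 + 0.0499×87/360 = 1.0120592.
SGD accumulates by 1 + 0.0045×87/360 = 1.0010875.
CIP: F = S · (grow DKK)/(grow SGD) = 6.8981 × 1.0120592/1.0010875 = 6.973702 DKK per SGD.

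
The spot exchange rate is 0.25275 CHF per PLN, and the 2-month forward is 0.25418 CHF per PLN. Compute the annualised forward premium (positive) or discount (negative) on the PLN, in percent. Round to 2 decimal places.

T = 2/12 years.
PLN trades forward at +0.56578% vs spot over the period.
Annualise by dividing by T: 0.0056578 / (2/12) = 0.033947 → 3.39%.

+3.39%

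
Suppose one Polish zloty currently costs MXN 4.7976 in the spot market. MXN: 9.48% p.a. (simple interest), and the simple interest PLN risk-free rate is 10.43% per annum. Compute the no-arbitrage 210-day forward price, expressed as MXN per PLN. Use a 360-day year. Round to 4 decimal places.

4.7725

T = 210/360 years.
MXN accumulates by 1 + 0.0948×210/360 = 1.055300.
PLN accumulates by 1 + 0.1043×210/360 = 1.0608417.
So F = 4.7976 × 1.055300 / 1.0608417 = 4.772538 (MXN/PLN).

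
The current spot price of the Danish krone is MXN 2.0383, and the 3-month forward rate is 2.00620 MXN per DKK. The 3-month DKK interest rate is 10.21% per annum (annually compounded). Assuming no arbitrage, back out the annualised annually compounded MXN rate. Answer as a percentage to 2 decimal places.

3.43%

T = 3/12 years.
By CIP, F/S equals the MXN-to-DKK growth ratio: 2.0062/2.0383 = 0.9842516.
DKK growth factor: (1 + 0.1021)^(3/12) = 1.0246021.
So the MXN growth factor = 1.0084663.
r = 1.0084663^(12/3) − 1 = 0.034298 → 3.43%.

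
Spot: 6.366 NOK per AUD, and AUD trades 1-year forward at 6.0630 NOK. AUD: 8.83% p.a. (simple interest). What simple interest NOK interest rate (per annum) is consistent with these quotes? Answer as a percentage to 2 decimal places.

T = 1 year.
By CIP, F/S equals the NOK-to-AUD growth ratio: 6.063/6.366 = 0.9524034.
The AUD side grows by 1 + 0.0883×1 = 1.088300.
Hence g_NOK = 1.0365006.
(1.0365006 − 1)/T = 0.036501, i.e. 3.65%.

3.65%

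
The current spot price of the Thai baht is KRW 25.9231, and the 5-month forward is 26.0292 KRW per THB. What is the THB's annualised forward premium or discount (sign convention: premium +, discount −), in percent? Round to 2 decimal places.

+0.98%

T = 5/12 years.
THB trades forward at +0.40929% vs spot over the period.
Per annum: 0.0040929 / (5/12) = 0.009823 = 0.98%.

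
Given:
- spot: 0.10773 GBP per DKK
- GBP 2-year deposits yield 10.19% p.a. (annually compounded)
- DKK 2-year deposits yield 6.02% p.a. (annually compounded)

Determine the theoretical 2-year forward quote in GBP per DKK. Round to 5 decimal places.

T = 2 years.
Growth of 1 GBP over T: (1 + 0.1019)^2 = 1.2141836.
Growth of 1 DKK over T: (1 + 0.0602)^2 = 1.124024.
CIP: F = S · (grow GBP)/(grow DKK) = 0.10773 × 1.2141836/1.124024 = 0.1163712 GBP per DKK.

0.11637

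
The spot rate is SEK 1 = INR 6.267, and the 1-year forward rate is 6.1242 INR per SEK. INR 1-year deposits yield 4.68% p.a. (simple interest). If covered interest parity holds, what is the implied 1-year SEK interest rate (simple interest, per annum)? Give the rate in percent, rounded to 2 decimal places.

7.12%

T = 1 year.
F/S = 6.1242/6.267 = 0.9772140 = (growth of INR) / (growth of SEK).
INR growth factor: 1 + 0.0468×1 = 1.046800.
So the SEK growth factor = 1.0712086.
(1.0712086 − 1)/T = 0.071209, i.e. 7.12%.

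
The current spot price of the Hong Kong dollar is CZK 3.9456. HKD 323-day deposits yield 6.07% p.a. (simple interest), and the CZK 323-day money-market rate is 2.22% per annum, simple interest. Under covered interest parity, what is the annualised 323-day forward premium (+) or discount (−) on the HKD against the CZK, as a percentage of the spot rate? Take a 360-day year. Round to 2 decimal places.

-3.65%

T = 323/360 years.
F = S · g_CZK/g_HKD = 3.9456 × 1.0199183/1.0544614 = 3.8163461.
(F − S)/S ÷ T = (3.8163461 − 3.9456)/3.9456/(323/360) = -0.036512 → -3.65%.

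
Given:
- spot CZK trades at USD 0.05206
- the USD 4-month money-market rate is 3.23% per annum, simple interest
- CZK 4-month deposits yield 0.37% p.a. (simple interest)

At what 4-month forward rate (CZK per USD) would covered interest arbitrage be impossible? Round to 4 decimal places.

T = 4/12 years.
USD growth factor: 1 + 0.0323×4/12 = 1.01076667.
CZK accumulates by 1 + 0.0037×4/12 = 1.00123333.
So F = 0.05206 × 1.01076667 / 1.00123333 = 0.052555694 (USD/CZK).
Quoted the other way: 1/0.052555694 = 19.0274 CZK per USD.

19.0274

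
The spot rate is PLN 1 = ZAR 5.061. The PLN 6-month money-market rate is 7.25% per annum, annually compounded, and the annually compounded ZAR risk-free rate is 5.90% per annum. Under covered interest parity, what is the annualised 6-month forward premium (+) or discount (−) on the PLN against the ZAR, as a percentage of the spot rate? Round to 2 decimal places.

T = 6/12 years.
No-arbitrage forward: 5.061 × 1.0290773 / 1.0356158 = 5.029047 ZAR/PLN.
Annualised premium = (F − S)/S × (1/T) = (5.029047 − 5.061)/5.061 ÷ (6/12) = -1.26%.

-1.26%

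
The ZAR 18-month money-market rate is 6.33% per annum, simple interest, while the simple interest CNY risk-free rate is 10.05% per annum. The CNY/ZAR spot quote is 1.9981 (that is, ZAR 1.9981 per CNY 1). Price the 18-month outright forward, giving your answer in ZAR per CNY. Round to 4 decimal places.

1.9012

T = 18/12 years.
ZAR accumulates by 1 + 0.0633×18/12 = 1.094950.
CNY accumulates by 1 + 0.1005×18/12 = 1.150750.
Forward (ZAR per CNY) = 1.9981 × 1.094950 / 1.150750 = 1.901212.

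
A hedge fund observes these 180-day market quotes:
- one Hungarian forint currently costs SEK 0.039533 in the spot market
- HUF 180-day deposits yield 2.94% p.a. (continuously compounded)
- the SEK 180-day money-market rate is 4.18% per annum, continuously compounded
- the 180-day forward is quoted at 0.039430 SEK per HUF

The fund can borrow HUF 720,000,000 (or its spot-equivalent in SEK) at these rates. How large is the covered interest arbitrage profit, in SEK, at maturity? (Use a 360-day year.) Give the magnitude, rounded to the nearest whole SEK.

T = 180/360 years.
Invest the HUF and cover forward: 720,000,000 × 1.0148085764 × 0.039430 = SEK 28,810,009.56.
Convert at spot and invest in SEK: 720,000,000 × 0.039533 × 1.0211199345 = SEK 29,064,912.75.
The quoted forward undervalues HUF, so borrow HUF, convert to SEK at spot, deposit the SEK at 4.18%, and buy HUF forward at 0.039430 to cover the loan.
Arbitrage profit = |28,810,009.56 − 29,064,912.75| = SEK 254,903.

SEK 254,903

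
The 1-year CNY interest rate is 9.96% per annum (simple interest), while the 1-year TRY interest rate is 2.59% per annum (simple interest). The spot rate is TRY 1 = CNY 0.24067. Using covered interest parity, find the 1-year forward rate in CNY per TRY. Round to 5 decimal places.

0.25796

T = 1 year.
CNY growth factor: 1 + 0.0996×1 = 1.099600.
Growth of 1 TRY over T: 1 + 0.0259×1 = 1.025900.
Forward (CNY per TRY) = 0.24067 × 1.099600 / 1.025900 = 0.2579596.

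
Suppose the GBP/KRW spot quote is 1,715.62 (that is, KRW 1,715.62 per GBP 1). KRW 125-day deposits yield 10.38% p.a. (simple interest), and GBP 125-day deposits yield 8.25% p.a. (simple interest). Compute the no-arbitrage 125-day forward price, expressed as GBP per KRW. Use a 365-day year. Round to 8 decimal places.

0.00057877

T = 125/365 years.
Growth of 1 KRW over T: 1 + 0.1038×125/365 = 1.0355479.
GBP accumulates by 1 + 0.0825×125/365 = 1.0282534.
Forward (KRW per GBP) = 1715.62 × 1.0355479 / 1.0282534 = 1727.791.
Quoted the other way: 1/1727.791 = 0.00057877 GBP per KRW.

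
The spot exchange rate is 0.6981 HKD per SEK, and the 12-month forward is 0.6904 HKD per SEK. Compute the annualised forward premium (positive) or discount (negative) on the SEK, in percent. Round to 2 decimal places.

T = 1 year.
SEK trades forward at -1.10299% vs spot over the period.
Per annum: -0.0110299 / 1 = -0.011030 = -1.10%.

-1.10%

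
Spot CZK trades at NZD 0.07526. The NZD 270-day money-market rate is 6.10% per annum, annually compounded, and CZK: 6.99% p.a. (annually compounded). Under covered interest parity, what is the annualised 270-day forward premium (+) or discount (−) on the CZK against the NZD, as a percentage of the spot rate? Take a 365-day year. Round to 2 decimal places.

T = 270/365 years.
F = S · g_NZD/g_CZK = 0.07526 × 1.044774/1.0512498 = 0.07479639.
Annualised premium = (F − S)/S × (1/T) = (0.07479639 − 0.07526)/0.07526 ÷ (270/365) = -0.83%.

-0.83%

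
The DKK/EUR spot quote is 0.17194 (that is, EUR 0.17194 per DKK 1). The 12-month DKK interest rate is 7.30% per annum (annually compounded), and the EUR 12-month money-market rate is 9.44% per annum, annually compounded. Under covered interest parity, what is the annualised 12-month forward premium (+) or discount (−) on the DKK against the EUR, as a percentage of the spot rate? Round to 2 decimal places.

T = 1 year.
No-arbitrage forward: 0.17194 × 1.094400 / 1.073000 = 0.17536919 EUR/DKK.
Annualised premium = (F − S)/S × (1/T) = (0.17536919 − 0.17194)/0.17194 ÷ 1 = 1.99%.

+1.99%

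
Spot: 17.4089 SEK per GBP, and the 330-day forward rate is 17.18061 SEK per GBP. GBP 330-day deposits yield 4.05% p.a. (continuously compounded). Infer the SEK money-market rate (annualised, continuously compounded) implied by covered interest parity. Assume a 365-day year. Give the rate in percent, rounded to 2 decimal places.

2.59%

T = 330/365 years.
CIP gives F = S · g_SEK/g_GBP, so g_SEK/g_GBP = 17.18061/17.4089 = 0.9868866.
GBP growth factor: e^(0.0405×330/365) = 1.0372951.
That pins the SEK growth at 1.0236926.
Take logs: ln 1.0236926 / (330/365) = 0.025900, so 2.59%.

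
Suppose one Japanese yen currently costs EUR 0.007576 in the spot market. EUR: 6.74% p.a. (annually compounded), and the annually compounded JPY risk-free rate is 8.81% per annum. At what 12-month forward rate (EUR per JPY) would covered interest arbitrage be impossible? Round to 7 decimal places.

T = 1 year.
EUR growth factor: (1 + 0.0674)^1 = 1.067400.
Growth of 1 JPY over T: (1 + 0.0881)^1 = 1.088100.
CIP: F = S · (grow EUR)/(grow JPY) = 0.007576 × 1.067400/1.088100 = 0.007431874 EUR per JPY.

0.0074319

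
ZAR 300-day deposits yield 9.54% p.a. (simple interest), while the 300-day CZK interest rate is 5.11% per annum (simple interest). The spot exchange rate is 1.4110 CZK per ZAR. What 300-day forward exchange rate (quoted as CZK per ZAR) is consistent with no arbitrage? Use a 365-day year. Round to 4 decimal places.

1.3634

T = 300/365 years.
CZK growth factor: 1 + 0.0511×300/365 = 1.042000.
ZAR accumulates by 1 + 0.0954×300/365 = 1.078411.
So F = 1.411 × 1.042000 / 1.078411 = 1.363360 (CZK/ZAR).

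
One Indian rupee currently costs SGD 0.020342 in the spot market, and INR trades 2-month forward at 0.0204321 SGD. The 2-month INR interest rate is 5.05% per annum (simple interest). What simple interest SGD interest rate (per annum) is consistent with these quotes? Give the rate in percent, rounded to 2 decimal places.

T = 2/12 years.
CIP gives F = S · g_SGD/g_INR, so g_SGD/g_INR = 0.0204321/0.020342 = 1.0044293.
INR growth factor: 1 + 0.0505×2/12 = 1.0084167.
That pins the SGD growth at 1.0128833.
(1.0128833 − 1)/T = 0.077300, i.e. 7.73%.

7.73%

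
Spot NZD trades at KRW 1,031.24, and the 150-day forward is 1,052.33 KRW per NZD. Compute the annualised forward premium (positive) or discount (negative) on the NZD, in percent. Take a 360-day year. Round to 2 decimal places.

T = 150/360 years.
Period premium: (1052.33 − 1031.24)/1031.24 = 0.0204511.
×(1/T) gives 4.91% p.a.

+4.91%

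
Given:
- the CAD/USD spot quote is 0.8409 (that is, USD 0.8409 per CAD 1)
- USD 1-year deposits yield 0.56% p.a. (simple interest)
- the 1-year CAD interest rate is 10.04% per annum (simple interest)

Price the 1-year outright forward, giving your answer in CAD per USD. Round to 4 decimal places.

T = 1 year.
Growth of 1 USD over T: 1 + 0.0056×1 = 1.005600.
Growth of 1 CAD over T: 1 + 0.1004×1 = 1.100400.
So F = 0.8409 × 1.005600 / 1.100400 = 0.7684561 (USD/CAD).
Invert for CAD per USD: 1 / 0.7684561 = 1.3013.

1.3013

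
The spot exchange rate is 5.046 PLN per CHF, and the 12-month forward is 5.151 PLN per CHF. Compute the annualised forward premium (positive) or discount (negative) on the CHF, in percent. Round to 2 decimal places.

T = 1 year.
Period premium: (5.151 − 5.046)/5.046 = 0.0208086.
Per annum: 0.0208086 / 1 = 0.020809 = 2.08%.

+2.08%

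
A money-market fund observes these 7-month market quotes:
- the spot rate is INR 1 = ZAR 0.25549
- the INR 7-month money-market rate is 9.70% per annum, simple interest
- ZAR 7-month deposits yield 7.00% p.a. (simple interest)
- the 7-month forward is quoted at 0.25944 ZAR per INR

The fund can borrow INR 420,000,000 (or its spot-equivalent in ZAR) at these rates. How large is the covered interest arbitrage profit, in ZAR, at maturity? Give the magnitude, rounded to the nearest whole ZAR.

ZAR 3,442,938

T = 7/12 years.
Keep in INR, deliver into the forward: 420,000,000·1.05658333333·0.25944 = ZAR 115,130,391.60.
Swap to ZAR now, deposit: 420,000,000·0.25549·1.04083333333 = ZAR 111,687,453.50.
The quoted forward overvalues INR, so borrow ZAR, buy INR at spot, deposit the INR at 9.70%, and sell the proceeds forward at 0.25944.
The gap between the two covered legs is ZAR 3,442,938.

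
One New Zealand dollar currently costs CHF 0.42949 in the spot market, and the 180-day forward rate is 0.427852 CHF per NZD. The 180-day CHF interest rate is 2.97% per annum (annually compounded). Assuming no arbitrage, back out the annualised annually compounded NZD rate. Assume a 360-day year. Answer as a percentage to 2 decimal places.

T = 180/360 years.
By CIP, F/S equals the CHF-to-NZD growth ratio: 0.427852/0.42949 = 0.9961862.
The CHF side grows by (1 + 0.0297)^(180/360) = 1.0147413.
That pins the NZD growth at 1.0186261.
Annualise: 1.0186261^(360/180) − 1 = 0.037599 = 3.76%.

3.76%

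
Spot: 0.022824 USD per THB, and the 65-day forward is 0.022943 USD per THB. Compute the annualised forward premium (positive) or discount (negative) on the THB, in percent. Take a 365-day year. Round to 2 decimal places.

T = 65/365 years.
(F − S)/S = (0.022943 − 0.022824)/0.022824 = 0.0052138.
×(1/T) gives 2.93% p.a.

+2.93%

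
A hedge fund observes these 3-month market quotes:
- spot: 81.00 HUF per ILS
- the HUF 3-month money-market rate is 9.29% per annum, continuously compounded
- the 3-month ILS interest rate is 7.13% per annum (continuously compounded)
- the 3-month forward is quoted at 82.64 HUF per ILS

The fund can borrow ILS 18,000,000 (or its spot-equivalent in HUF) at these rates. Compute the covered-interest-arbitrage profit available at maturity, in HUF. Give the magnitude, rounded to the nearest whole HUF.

HUF 22,014,435

T = 3/12 years.
Keep in ILS, deliver into the forward: 18,000,000·1.017984813459·82.64 = HUF 1,514,272,769.72.
Swap to HUF now, deposit: 18,000,000·81.00·1.023496800422 = HUF 1,492,258,335.02.
The quoted forward overvalues ILS, so borrow HUF, buy ILS at spot, deposit the ILS at 7.13%, and sell the proceeds forward at 82.64.
The gap between the two covered legs is HUF 22,014,435.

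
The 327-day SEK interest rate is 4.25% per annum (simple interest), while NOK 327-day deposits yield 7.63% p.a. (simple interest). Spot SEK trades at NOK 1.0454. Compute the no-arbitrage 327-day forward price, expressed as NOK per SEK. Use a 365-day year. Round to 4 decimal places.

T = 327/365 years.
NOK growth factor: 1 + 0.0763×327/365 = 1.0683564.
Growth of 1 SEK over T: 1 + 0.0425×327/365 = 1.0380753.
CIP: F = S · (grow NOK)/(grow SEK) = 1.0454 × 1.0683564/1.0380753 = 1.075895 NOK per SEK.

1.0759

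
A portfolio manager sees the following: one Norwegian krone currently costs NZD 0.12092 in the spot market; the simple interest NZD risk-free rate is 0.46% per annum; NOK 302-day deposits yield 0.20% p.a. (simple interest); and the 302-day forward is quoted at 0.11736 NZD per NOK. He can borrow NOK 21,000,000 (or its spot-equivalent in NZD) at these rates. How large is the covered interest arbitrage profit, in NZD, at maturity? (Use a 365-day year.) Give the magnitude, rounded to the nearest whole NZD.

T = 302/365 years.
Invest the NOK and cover forward: 21,000,000 × 1.001654795 × 0.11736 = NZD 2,468,638.34.
Convert at spot and invest in NZD: 21,000,000 × 0.12092 × 1.003806027 = NZD 2,548,984.72.
The quoted forward undervalues NOK, so borrow NOK, convert to NZD at spot, deposit the NZD at 0.46%, and buy NOK forward at 0.11736 to cover the loan.
The gap between the two covered legs is NZD 80,346.

NZD 80,346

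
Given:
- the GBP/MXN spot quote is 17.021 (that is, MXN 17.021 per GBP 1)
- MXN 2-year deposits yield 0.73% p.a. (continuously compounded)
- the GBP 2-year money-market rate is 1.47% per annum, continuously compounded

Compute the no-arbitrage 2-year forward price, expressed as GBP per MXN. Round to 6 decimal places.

T = 2 years.
MXN growth factor: e^(0.0073×2) = 1.0147071.
GBP growth factor: e^(0.0147×2) = 1.0298364.
So F = 17.021 × 1.0147071 / 1.0298364 = 16.77094 (MXN/GBP).
Quoted the other way: 1/16.77094 = 0.059627 GBP per MXN.

0.059627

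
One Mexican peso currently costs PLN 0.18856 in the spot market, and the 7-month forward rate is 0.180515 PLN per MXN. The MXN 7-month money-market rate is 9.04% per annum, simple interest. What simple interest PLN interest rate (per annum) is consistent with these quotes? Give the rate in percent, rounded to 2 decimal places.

T = 7/12 years.
F/S = 0.180515/0.18856 = 0.9573345 = (growth of PLN) / (growth of MXN).
MXN growth factor: 1 + 0.0904×7/12 = 1.0527333.
That pins the PLN growth at 1.0078179.
(1.0078179 − 1)/T = 0.013402, i.e. 1.34%.

1.34%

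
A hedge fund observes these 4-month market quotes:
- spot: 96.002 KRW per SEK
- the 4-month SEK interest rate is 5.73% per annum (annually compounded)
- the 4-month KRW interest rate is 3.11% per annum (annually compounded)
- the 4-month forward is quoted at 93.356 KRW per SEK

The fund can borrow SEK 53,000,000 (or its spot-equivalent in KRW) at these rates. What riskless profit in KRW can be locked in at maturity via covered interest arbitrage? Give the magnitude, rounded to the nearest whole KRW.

T = 4/12 years.
Route A — deposit SEK, sell forward: 53,000,000 × 1.018746377344 × 93.356 = KRW 5,040,622,600.58.
Route B — convert at spot, deposit KRW: 53,000,000 × 96.002 × 1.010261018053 = KRW 5,140,315,147.52.
The quoted forward undervalues SEK, so borrow SEK, convert to KRW at spot, deposit the KRW at 3.11%, and buy SEK forward at 93.356 to cover the loan.
Profit = 5,140,315,147.52 − 5,040,622,600.58 = KRW 99,692,547.

KRW 99,692,547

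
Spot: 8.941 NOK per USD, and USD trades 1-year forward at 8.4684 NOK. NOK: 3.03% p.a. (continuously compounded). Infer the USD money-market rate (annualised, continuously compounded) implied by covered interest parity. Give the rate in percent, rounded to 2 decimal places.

8.46%

T = 1 year.
F/S = 8.4684/8.941 = 0.9471424 = (growth of NOK) / (growth of USD).
NOK growth factor: e^(0.0303×1) = 1.0307637.
That pins the USD growth at 1.088288.
r = ln(1.088288)/1 = 0.084606 → 8.46%.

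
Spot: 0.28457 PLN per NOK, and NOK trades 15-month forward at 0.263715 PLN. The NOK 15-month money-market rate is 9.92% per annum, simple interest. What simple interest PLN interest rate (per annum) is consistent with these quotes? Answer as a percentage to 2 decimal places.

3.33%

T = 15/12 years.
F/S = 0.263715/0.28457 = 0.9267140 = (growth of PLN) / (growth of NOK).
NOK growth factor: 1 + 0.0992×15/12 = 1.124000.
So the PLN growth factor = 1.0416265.
(1.0416265 − 1)/T = 0.033301, i.e. 3.33%.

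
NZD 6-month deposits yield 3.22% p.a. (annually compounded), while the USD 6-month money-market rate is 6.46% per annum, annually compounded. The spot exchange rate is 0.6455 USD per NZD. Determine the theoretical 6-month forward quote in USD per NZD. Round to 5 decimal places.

T = 6/12 years.
USD accumulates by (1 + 0.0646)^(6/12) = 1.0317946.
Growth of 1 NZD over T: (1 + 0.0322)^(6/12) = 1.0159724.
Forward (USD per NZD) = 0.6455 × 1.0317946 / 1.0159724 = 0.6555527.

0.65555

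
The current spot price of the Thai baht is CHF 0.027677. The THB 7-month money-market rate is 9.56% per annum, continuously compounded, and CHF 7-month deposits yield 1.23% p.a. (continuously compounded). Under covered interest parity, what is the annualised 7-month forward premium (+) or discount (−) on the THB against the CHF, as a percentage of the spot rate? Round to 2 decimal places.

-8.13%

T = 7/12 years.
No-arbitrage forward: 0.027677 × 1.0072008 / 1.0573509 = 0.026364281 CHF/THB.
(F − S)/S ÷ T = (0.026364281 − 0.027677)/0.027677/(7/12) = -0.081309 → -8.13%.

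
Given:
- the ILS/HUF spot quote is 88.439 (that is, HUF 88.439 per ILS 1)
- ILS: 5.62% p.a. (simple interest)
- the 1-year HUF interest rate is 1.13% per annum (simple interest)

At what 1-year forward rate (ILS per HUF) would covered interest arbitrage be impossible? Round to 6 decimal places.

0.011809

T = 1 year.
HUF growth factor: 1 + 0.0113×1 = 1.011300.
ILS accumulates by 1 + 0.0562×1 = 1.056200.
Forward (HUF per ILS) = 88.439 × 1.011300 / 1.056200 = 84.67938.
Invert for ILS per HUF: 1 / 84.67938 = 0.011809.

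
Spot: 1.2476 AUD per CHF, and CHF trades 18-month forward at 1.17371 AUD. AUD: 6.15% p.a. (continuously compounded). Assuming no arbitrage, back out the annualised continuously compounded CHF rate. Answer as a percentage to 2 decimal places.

10.22%

T = 18/12 years.
CIP gives F = S · g_AUD/g_CHF, so g_AUD/g_CHF = 1.17371/1.2476 = 0.9407743.
AUD growth factor: e^(0.0615×18/12) = 1.0966389.
So the CHF growth factor = 1.1656769.
Take logs: ln 1.1656769 / (18/12) = 0.102201, so 10.22%.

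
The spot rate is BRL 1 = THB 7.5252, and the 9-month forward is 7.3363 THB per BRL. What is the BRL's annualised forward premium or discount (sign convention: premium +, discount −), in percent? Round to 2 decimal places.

T = 9/12 years.
BRL trades forward at -2.51023% vs spot over the period.
Annualise by dividing by T: -0.0251023 / (9/12) = -0.033470 → -3.35%.

-3.35%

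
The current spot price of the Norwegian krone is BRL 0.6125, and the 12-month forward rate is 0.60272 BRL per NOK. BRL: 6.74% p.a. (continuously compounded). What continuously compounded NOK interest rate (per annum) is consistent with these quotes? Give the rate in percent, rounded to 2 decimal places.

8.35%

T = 1 year.
By CIP, F/S equals the BRL-to-NOK growth ratio: 0.60272/0.6125 = 0.9840327.
BRL growth factor: e^(0.0674×1) = 1.0697233.
That pins the NOK growth at 1.087081.
Take logs: ln 1.087081 / 1 = 0.083496, so 8.35%.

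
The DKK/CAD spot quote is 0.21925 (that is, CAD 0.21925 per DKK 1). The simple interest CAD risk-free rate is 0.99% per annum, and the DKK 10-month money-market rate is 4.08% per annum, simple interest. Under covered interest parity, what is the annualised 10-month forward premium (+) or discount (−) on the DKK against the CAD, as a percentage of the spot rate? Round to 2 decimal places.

T = 10/12 years.
CIP forward (CAD per DKK) = 0.21925 × 1.008250/1.034000 = 0.21378995.
(F − S)/S ÷ T = (0.21378995 − 0.21925)/0.21925/(10/12) = -0.029884 → -2.99%.

-2.99%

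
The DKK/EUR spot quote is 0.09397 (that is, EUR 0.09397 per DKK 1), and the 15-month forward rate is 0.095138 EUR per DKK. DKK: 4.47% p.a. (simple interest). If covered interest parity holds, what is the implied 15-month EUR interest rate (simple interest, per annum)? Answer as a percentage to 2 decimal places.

5.52%

T = 15/12 years.
By CIP, F/S equals the EUR-to-DKK growth ratio: 0.095138/0.09397 = 1.0124295.
DKK growth factor: 1 + 0.0447×15/12 = 1.055875.
Hence g_EUR = 1.068999.
r = (1.068999 − 1)/(15/12) = 0.055199 → 5.52%.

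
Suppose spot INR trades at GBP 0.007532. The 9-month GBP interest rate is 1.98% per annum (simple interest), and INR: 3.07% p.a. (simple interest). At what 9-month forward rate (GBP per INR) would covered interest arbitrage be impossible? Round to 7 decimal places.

T = 9/12 years.
Growth of 1 GBP over T: 1 + 0.0198×9/12 = 1.014850.
INR growth factor: 1 + 0.0307×9/12 = 1.023025.
Forward (GBP per INR) = 0.007532 × 1.014850 / 1.023025 = 0.007471812.

0.0074718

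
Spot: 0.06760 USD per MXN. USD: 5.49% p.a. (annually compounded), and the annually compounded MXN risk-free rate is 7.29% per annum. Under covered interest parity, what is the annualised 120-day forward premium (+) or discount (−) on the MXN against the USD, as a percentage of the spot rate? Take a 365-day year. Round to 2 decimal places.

-1.69%

T = 120/365 years.
No-arbitrage forward: 0.0676 × 1.0177266 / 1.0234034 = 0.06722502 USD/MXN.
Annualised premium = (F − S)/S × (1/T) = (0.06722502 − 0.0676)/0.0676 ÷ (120/365) = -1.69%.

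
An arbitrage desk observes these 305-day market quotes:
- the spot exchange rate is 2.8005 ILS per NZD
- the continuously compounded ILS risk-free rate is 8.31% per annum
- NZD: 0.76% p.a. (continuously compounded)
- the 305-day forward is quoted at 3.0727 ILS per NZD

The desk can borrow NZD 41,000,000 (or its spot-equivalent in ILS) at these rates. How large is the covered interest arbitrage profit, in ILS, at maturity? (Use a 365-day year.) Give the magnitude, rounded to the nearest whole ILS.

T = 305/365 years.
Route A — deposit NZD, sell forward: 41,000,000 × 1.00637089329 × 3.0727 = ILS 126,783,309.60.
Route B — convert at spot, deposit ILS: 41,000,000 × 2.8005 × 1.07190745114 = ILS 123,076,949.49.
The quoted forward overvalues NZD, so borrow ILS, buy NZD at spot, deposit the NZD at 0.76%, and sell the proceeds forward at 3.0727.
Profit = 126,783,309.60 − 123,076,949.49 = ILS 3,706,360.

ILS 3,706,360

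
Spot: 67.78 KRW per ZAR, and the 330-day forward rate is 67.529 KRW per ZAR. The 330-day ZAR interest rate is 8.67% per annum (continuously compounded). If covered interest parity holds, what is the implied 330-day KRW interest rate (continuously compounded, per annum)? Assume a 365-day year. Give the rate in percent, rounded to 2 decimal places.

T = 330/365 years.
By CIP, F/S equals the KRW-to-ZAR growth ratio: 67.529/67.78 = 0.9962968.
The ZAR side grows by e^(0.0867×330/365) = 1.0815404.
Hence g_KRW = 1.0775352.
r = ln(1.0775352)/(330/365) = 0.082596 → 8.26%.

8.26%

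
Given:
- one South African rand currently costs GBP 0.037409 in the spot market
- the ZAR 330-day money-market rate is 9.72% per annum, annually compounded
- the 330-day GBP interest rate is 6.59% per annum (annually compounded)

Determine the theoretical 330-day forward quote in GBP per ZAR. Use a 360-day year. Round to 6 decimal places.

0.036430

T = 330/360 years.
GBP accumulates by (1 + 0.0659)^(330/360) = 1.0602463.
Growth of 1 ZAR over T: (1 + 0.0972)^(330/360) = 1.0887512.
Forward (GBP per ZAR) = 0.037409 × 1.0602463 / 1.0887512 = 0.03642958.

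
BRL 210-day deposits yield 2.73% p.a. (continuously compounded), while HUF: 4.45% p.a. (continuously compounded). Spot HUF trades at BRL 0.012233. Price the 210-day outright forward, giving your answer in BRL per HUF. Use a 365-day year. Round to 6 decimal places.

T = 210/365 years.
BRL accumulates by e^(0.0273×210/365) = 1.0158309.
HUF growth factor: e^(0.0445×210/365) = 1.0259333.
Forward (BRL per HUF) = 0.012233 × 1.0158309 / 1.0259333 = 0.01211254.

0.012113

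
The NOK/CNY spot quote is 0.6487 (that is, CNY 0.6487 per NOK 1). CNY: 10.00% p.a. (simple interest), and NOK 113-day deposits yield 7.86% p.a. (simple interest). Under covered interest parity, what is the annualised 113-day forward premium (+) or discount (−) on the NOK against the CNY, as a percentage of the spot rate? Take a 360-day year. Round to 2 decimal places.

T = 113/360 years.
CIP forward (CNY per NOK) = 0.6487 × 1.0313889/1.0246717 = 0.6529525.
(F − S)/S ÷ T = (0.6529525 − 0.6487)/0.6487/(113/360) = 0.020885 → 2.09%.

+2.09%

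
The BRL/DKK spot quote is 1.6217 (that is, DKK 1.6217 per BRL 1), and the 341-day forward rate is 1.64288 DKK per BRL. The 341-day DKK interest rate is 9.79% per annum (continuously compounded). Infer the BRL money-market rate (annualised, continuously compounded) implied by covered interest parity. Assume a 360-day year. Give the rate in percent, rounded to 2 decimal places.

T = 341/360 years.
By CIP, F/S equals the DKK-to-BRL growth ratio: 1.64288/1.6217 = 1.0130604.
The DKK side grows by e^(0.0979×341/360) = 1.0971688.
That pins the BRL growth at 1.0830241.
Take logs: ln 1.0830241 / (341/360) = 0.084201, so 8.42%.

8.42%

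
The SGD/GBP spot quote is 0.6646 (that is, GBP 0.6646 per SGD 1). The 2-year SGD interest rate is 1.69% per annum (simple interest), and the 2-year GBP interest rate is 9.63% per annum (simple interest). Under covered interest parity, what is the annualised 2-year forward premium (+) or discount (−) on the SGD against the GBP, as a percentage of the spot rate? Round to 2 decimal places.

+7.68%

T = 2 years.
No-arbitrage forward: 0.6646 × 1.192600 / 1.033800 = 0.7666879 GBP/SGD.
(F − S)/S ÷ T = (0.7666879 − 0.6646)/0.6646/2 = 0.076804 → 7.68%.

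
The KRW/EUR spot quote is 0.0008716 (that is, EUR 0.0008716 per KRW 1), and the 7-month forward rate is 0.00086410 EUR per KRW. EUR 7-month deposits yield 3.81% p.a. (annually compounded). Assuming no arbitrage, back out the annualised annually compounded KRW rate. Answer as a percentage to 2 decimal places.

T = 7/12 years.
By CIP, F/S equals the EUR-to-KRW growth ratio: 0.0008641/0.0008716 = 0.9913951.
EUR growth factor: (1 + 0.0381)^(7/12) = 1.0220517.
Hence g_KRW = 1.0309227.
Annualise: 1.0309227^(12/7) − 1 = 0.053594 = 5.36%.

5.36%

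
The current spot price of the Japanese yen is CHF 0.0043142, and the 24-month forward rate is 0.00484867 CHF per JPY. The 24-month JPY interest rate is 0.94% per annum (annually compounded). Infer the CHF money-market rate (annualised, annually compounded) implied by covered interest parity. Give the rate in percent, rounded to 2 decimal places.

7.01%

T = 2 years.
F/S = 0.00484867/0.0043142 = 1.1238862 = (growth of CHF) / (growth of JPY).
JPY growth factor: (1 + 0.0094)^2 = 1.0188884.
Hence g_CHF = 1.1451146.
r = 1.1451146^(1/2) − 1 = 0.070100 → 7.01%.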